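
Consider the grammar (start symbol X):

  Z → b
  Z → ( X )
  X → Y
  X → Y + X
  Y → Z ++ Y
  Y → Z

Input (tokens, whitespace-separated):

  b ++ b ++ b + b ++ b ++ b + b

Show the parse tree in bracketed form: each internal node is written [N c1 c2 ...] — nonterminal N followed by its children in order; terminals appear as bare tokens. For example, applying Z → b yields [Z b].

X
Y + X
Z ++ Y + X
b ++ Y + X
b ++ Z ++ Y + X
b ++ b ++ Y + X
b ++ b ++ Z + X
b ++ b ++ b + X
b ++ b ++ b + Y + X
b ++ b ++ b + Z ++ Y + X
b ++ b ++ b + b ++ Y + X
b ++ b ++ b + b ++ Z ++ Y + X
b ++ b ++ b + b ++ b ++ Y + X
b ++ b ++ b + b ++ b ++ Z + X
b ++ b ++ b + b ++ b ++ b + X
b ++ b ++ b + b ++ b ++ b + Y
b ++ b ++ b + b ++ b ++ b + Z
b ++ b ++ b + b ++ b ++ b + b

[X [Y [Z b] ++ [Y [Z b] ++ [Y [Z b]]]] + [X [Y [Z b] ++ [Y [Z b] ++ [Y [Z b]]]] + [X [Y [Z b]]]]]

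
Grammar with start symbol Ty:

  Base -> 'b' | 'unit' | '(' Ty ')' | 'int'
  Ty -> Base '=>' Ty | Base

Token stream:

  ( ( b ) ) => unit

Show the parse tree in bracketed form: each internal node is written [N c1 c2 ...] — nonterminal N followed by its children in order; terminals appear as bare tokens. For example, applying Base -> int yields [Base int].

Ty
Base => Ty
( Ty ) => Ty
( Base ) => Ty
( ( Ty ) ) => Ty
( ( Base ) ) => Ty
( ( b ) ) => Ty
( ( b ) ) => Base
( ( b ) ) => unit

[Ty [Base ( [Ty [Base ( [Ty [Base b]] )]] )] => [Ty [Base unit]]]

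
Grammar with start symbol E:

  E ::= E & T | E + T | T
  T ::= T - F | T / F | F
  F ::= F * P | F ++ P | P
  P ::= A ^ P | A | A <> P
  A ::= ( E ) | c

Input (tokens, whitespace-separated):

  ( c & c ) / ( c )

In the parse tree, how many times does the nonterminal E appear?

[E [T [T [F [P [A ( [E [E [T [F [P [A c]]]]] & [T [F [P [A c]]]]] )]]]] / [F [P [A ( [E [T [F [P [A c]]]]] )]]]]]

4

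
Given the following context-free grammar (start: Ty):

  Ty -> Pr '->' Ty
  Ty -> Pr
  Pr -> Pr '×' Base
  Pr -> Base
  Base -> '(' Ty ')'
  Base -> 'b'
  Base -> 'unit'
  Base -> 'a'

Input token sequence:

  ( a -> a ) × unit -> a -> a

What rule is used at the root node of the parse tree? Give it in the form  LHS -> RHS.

[Ty [Pr [Pr [Base ( [Ty [Pr [Base a]] -> [Ty [Pr [Base a]]]] )]] × [Base unit]] -> [Ty [Pr [Base a]] -> [Ty [Pr [Base a]]]]]

Ty -> Pr '->' Ty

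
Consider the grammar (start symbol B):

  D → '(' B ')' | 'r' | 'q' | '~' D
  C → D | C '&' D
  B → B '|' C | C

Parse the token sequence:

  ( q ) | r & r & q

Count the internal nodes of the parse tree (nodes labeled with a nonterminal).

[B [B [C [D ( [B [C [D q]]] )]]] | [C [C [C [D r]] & [D r]] & [D q]]]

13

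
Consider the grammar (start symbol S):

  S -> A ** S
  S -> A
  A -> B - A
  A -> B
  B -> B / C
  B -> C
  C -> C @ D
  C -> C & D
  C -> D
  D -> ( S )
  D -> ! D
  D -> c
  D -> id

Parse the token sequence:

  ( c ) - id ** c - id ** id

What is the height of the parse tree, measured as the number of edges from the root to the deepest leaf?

10

[S [A [B [C [D ( [S [A [B [C [D c]]]]] )]]] - [A [B [C [D id]]]]] ** [S [A [B [C [D c]]] - [A [B [C [D id]]]]] ** [S [A [B [C [D id]]]]]]]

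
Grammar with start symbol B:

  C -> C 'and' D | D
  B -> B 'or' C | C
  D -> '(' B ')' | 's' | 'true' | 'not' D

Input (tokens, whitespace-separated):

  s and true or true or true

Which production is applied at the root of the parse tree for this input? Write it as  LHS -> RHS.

B -> B 'or' C

[B [B [B [C [C [D s]] and [D true]]] or [C [D true]]] or [C [D true]]]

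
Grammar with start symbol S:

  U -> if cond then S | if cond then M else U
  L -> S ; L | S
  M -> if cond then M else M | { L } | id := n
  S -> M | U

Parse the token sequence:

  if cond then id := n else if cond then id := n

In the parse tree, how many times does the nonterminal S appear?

2

[S [U if cond then [M id := n] else [U if cond then [S [M id := n]]]]]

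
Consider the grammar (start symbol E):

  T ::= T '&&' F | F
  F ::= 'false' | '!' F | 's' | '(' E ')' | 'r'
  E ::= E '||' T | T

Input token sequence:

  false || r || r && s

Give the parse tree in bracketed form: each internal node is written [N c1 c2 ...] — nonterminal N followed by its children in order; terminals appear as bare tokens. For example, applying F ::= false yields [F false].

[E [E [E [T [F false]]] || [T [F r]]] || [T [T [F r]] && [F s]]]

E
E || T
E || T || T
T || T || T
F || T || T
false || T || T
false || F || T
false || r || T
false || r || T && F
false || r || F && F
false || r || r && F
false || r || r && s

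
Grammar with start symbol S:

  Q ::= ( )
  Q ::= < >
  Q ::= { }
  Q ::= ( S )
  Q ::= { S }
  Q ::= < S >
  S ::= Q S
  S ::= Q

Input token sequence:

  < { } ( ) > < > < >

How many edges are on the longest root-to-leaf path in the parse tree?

5

[S [Q < [S [Q { }] [S [Q ( )]]] >] [S [Q < >] [S [Q < >]]]]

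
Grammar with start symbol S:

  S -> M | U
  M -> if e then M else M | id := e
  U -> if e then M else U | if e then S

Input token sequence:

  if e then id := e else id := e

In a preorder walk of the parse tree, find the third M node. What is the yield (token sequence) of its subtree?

[S [M if e then [M id := e] else [M id := e]]]

id := e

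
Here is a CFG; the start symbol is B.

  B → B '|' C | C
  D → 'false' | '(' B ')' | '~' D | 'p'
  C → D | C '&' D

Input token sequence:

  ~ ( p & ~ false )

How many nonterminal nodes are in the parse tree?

10

[B [C [D ~ [D ( [B [C [C [D p]] & [D ~ [D false]]]] )]]]]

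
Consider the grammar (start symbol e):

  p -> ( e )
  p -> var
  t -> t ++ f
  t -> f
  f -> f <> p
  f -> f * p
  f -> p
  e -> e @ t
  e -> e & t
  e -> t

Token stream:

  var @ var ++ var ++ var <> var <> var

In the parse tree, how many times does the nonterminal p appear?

[e [e [t [f [p var]]]] @ [t [t [t [f [p var]]] ++ [f [p var]]] ++ [f [f [f [p var]] <> [p var]] <> [p var]]]]

6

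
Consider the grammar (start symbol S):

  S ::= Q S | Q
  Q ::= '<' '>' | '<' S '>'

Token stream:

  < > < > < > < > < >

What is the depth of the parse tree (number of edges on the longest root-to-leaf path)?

[S [Q < >] [S [Q < >] [S [Q < >] [S [Q < >] [S [Q < >]]]]]]

6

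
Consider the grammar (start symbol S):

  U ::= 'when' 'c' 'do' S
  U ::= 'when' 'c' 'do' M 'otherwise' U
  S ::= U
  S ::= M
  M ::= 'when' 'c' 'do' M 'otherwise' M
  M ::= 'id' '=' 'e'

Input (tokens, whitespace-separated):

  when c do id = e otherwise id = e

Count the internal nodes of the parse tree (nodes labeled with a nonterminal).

[S [M when c do [M id = e] otherwise [M id = e]]]

4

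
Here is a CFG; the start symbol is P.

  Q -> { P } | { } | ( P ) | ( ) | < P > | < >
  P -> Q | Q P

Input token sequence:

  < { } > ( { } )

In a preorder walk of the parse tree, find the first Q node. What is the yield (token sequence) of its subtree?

< { } >

[P [Q < [P [Q { }]] >] [P [Q ( [P [Q { }]] )]]]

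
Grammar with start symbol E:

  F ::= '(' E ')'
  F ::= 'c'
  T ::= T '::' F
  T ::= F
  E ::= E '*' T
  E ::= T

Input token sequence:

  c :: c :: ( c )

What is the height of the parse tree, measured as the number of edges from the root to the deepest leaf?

6

[E [T [T [T [F c]] :: [F c]] :: [F ( [E [T [F c]]] )]]]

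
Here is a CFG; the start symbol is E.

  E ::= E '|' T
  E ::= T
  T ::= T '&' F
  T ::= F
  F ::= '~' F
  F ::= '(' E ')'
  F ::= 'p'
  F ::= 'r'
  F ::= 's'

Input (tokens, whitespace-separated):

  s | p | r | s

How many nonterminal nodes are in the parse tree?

12

[E [E [E [E [T [F s]]] | [T [F p]]] | [T [F r]]] | [T [F s]]]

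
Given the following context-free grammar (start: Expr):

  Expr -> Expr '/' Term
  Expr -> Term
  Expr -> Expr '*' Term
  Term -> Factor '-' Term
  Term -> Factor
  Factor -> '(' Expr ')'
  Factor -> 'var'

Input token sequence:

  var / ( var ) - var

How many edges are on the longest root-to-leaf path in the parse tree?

6

[Expr [Expr [Term [Factor var]]] / [Term [Factor ( [Expr [Term [Factor var]]] )] - [Term [Factor var]]]]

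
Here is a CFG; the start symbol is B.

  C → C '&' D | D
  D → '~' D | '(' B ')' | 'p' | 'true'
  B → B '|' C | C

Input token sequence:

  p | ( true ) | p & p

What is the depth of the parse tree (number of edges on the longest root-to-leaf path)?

[B [B [B [C [D p]]] | [C [D ( [B [C [D true]]] )]]] | [C [C [D p]] & [D p]]]

7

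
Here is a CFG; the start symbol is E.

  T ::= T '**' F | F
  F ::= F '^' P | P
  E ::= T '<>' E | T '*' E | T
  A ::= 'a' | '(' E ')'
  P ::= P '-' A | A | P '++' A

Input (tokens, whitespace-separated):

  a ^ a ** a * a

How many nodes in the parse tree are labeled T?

3

[E [T [T [F [F [P [A a]]] ^ [P [A a]]]] ** [F [P [A a]]]] * [E [T [F [P [A a]]]]]]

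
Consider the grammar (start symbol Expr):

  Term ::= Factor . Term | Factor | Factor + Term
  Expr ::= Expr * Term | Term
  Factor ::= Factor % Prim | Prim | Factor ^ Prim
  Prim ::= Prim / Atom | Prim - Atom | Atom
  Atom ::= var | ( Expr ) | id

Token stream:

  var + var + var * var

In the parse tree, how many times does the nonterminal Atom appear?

4

[Expr [Expr [Term [Factor [Prim [Atom var]]] + [Term [Factor [Prim [Atom var]]] + [Term [Factor [Prim [Atom var]]]]]]] * [Term [Factor [Prim [Atom var]]]]]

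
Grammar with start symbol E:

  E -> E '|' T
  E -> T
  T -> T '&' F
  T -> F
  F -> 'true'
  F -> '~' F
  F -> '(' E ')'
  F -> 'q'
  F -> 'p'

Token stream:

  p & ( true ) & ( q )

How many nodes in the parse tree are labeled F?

5

[E [T [T [T [F p]] & [F ( [E [T [F true]]] )]] & [F ( [E [T [F q]]] )]]]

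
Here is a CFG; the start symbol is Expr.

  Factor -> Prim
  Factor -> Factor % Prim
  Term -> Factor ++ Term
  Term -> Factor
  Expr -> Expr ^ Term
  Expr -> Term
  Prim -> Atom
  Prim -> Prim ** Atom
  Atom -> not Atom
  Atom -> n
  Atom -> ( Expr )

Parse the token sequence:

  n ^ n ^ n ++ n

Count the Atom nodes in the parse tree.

4

[Expr [Expr [Expr [Term [Factor [Prim [Atom n]]]]] ^ [Term [Factor [Prim [Atom n]]]]] ^ [Term [Factor [Prim [Atom n]]] ++ [Term [Factor [Prim [Atom n]]]]]]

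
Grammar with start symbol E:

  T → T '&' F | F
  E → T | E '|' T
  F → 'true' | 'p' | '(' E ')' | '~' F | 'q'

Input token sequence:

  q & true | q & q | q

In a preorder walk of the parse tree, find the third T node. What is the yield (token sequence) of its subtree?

q & q

[E [E [E [T [T [F q]] & [F true]]] | [T [T [F q]] & [F q]]] | [T [F q]]]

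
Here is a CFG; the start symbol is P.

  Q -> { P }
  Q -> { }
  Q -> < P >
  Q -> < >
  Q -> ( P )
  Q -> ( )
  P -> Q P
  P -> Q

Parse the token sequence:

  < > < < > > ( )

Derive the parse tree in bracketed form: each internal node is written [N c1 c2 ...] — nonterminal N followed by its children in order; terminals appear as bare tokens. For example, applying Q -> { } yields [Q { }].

[P [Q < >] [P [Q < [P [Q < >]] >] [P [Q ( )]]]]

P
Q P
< > P
< > Q P
< > < P > P
< > < Q > P
< > < < > > P
< > < < > > Q
< > < < > > ( )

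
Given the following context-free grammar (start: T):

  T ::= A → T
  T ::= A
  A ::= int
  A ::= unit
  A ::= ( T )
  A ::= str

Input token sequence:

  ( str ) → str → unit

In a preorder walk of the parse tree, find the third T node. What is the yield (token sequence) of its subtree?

[T [A ( [T [A str]] )] → [T [A str] → [T [A unit]]]]

str → unit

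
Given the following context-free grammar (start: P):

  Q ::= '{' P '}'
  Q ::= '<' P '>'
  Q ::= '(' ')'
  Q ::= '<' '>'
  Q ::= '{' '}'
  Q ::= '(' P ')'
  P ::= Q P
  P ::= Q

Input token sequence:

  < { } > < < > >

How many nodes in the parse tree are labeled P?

[P [Q < [P [Q { }]] >] [P [Q < [P [Q < >]] >]]]

4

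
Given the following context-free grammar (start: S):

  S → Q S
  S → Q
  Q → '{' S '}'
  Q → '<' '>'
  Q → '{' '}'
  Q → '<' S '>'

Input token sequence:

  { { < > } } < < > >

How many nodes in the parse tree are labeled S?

5

[S [Q { [S [Q { [S [Q < >]] }]] }] [S [Q < [S [Q < >]] >]]]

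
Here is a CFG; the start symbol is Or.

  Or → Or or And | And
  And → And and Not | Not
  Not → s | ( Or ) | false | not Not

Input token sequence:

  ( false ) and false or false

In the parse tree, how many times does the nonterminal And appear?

4

[Or [Or [And [And [Not ( [Or [And [Not false]]] )]] and [Not false]]] or [And [Not false]]]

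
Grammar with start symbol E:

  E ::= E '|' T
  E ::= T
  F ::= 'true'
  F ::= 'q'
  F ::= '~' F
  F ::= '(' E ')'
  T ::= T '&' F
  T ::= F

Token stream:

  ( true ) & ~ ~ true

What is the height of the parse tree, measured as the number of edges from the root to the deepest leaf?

[E [T [T [F ( [E [T [F true]]] )]] & [F ~ [F ~ [F true]]]]]

7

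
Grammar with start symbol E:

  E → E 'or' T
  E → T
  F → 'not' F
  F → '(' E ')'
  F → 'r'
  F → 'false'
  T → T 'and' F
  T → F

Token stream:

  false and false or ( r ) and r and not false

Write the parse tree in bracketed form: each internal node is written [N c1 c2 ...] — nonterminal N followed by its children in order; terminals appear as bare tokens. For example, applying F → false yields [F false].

E
E or T
T or T
T and F or T
F and F or T
false and F or T
false and false or T
false and false or T and F
false and false or T and F and F
false and false or F and F and F
false and false or ( E ) and F and F
false and false or ( T ) and F and F
false and false or ( F ) and F and F
false and false or ( r ) and F and F
false and false or ( r ) and r and F
false and false or ( r ) and r and not F
false and false or ( r ) and r and not false

[E [E [T [T [F false]] and [F false]]] or [T [T [T [F ( [E [T [F r]]] )]] and [F r]] and [F not [F false]]]]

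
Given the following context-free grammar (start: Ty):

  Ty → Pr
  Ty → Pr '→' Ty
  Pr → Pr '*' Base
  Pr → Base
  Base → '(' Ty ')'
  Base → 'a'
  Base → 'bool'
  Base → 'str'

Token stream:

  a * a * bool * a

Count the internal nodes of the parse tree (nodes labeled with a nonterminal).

[Ty [Pr [Pr [Pr [Pr [Base a]] * [Base a]] * [Base bool]] * [Base a]]]

9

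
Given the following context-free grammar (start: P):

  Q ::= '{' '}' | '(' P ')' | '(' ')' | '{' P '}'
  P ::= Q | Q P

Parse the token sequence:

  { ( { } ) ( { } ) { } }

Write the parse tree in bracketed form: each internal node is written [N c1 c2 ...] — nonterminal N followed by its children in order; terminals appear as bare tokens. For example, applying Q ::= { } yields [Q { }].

P
Q
{ P }
{ Q P }
{ ( P ) P }
{ ( Q ) P }
{ ( { } ) P }
{ ( { } ) Q P }
{ ( { } ) ( P ) P }
{ ( { } ) ( Q ) P }
{ ( { } ) ( { } ) P }
{ ( { } ) ( { } ) Q }
{ ( { } ) ( { } ) { } }

[P [Q { [P [Q ( [P [Q { }]] )] [P [Q ( [P [Q { }]] )] [P [Q { }]]]] }]]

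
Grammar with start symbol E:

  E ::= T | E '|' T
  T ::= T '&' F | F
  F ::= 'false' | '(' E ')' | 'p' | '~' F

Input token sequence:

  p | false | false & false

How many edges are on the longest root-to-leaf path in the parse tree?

[E [E [E [T [F p]]] | [T [F false]]] | [T [T [F false]] & [F false]]]

5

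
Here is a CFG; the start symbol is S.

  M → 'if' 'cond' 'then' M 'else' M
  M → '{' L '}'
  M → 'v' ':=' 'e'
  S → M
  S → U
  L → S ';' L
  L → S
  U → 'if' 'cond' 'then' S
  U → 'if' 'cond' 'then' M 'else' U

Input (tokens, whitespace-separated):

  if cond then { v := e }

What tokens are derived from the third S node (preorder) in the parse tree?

[S [U if cond then [S [M { [L [S [M v := e]]] }]]]]

v := e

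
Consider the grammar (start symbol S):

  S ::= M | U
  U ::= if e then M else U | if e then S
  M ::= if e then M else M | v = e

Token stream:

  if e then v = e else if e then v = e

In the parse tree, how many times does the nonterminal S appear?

[S [U if e then [M v = e] else [U if e then [S [M v = e]]]]]

2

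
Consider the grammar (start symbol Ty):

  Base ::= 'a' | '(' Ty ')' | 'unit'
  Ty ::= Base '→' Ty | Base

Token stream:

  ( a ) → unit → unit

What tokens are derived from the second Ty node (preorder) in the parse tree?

[Ty [Base ( [Ty [Base a]] )] → [Ty [Base unit] → [Ty [Base unit]]]]

a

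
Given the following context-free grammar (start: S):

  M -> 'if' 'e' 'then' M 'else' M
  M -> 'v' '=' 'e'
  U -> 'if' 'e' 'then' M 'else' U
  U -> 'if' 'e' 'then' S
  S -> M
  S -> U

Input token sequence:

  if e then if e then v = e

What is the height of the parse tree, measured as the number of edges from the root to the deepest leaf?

[S [U if e then [S [U if e then [S [M v = e]]]]]]

6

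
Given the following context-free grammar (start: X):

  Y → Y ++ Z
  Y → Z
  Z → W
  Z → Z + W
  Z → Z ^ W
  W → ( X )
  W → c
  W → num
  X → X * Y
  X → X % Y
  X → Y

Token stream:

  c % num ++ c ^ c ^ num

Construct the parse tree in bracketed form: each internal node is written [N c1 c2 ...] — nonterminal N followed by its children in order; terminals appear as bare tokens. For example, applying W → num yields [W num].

X
X % Y
Y % Y
Z % Y
W % Y
c % Y
c % Y ++ Z
c % Z ++ Z
c % W ++ Z
c % num ++ Z
c % num ++ Z ^ W
c % num ++ Z ^ W ^ W
c % num ++ W ^ W ^ W
c % num ++ c ^ W ^ W
c % num ++ c ^ c ^ W
c % num ++ c ^ c ^ num

[X [X [Y [Z [W c]]]] % [Y [Y [Z [W num]]] ++ [Z [Z [Z [W c]] ^ [W c]] ^ [W num]]]]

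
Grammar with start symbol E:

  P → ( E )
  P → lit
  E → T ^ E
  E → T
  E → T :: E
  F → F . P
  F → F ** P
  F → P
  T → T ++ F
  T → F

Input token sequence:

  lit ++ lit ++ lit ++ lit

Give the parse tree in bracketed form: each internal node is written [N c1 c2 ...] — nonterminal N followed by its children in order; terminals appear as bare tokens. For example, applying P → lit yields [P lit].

[E [T [T [T [T [F [P lit]]] ++ [F [P lit]]] ++ [F [P lit]]] ++ [F [P lit]]]]

E
T
T ++ F
T ++ F ++ F
T ++ F ++ F ++ F
F ++ F ++ F ++ F
P ++ F ++ F ++ F
lit ++ F ++ F ++ F
lit ++ P ++ F ++ F
lit ++ lit ++ F ++ F
lit ++ lit ++ P ++ F
lit ++ lit ++ lit ++ F
lit ++ lit ++ lit ++ P
lit ++ lit ++ lit ++ lit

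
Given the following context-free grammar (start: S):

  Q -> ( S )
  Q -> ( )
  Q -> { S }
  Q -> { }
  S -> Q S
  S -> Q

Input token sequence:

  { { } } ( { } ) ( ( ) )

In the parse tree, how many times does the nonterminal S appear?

[S [Q { [S [Q { }]] }] [S [Q ( [S [Q { }]] )] [S [Q ( [S [Q ( )]] )]]]]

6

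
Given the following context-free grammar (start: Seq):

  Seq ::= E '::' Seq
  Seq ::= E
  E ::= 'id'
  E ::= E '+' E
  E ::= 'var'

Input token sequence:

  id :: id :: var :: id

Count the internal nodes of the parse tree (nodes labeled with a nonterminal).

8

[Seq [E id] :: [Seq [E id] :: [Seq [E var] :: [Seq [E id]]]]]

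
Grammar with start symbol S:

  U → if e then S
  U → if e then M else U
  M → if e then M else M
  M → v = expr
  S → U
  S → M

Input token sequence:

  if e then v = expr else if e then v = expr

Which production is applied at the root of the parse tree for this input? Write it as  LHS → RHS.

S → U

[S [U if e then [M v = expr] else [U if e then [S [M v = expr]]]]]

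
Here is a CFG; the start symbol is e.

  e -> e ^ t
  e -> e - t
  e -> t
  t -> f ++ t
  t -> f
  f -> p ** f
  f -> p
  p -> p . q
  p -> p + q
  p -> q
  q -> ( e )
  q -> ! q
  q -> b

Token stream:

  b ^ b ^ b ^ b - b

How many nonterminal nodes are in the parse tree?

[e [e [e [e [e [t [f [p [q b]]]]] ^ [t [f [p [q b]]]]] ^ [t [f [p [q b]]]]] ^ [t [f [p [q b]]]]] - [t [f [p [q b]]]]]

25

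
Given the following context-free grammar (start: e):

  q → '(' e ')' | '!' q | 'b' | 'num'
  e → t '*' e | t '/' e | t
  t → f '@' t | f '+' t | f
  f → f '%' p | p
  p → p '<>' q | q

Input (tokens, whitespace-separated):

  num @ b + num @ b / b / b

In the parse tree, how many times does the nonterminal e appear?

[e [t [f [p [q num]]] @ [t [f [p [q b]]] + [t [f [p [q num]]] @ [t [f [p [q b]]]]]]] / [e [t [f [p [q b]]]] / [e [t [f [p [q b]]]]]]]

3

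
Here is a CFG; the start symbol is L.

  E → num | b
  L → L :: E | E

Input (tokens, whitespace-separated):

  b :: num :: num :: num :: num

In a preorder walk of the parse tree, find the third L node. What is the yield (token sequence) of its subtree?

[L [L [L [L [L [E b]] :: [E num]] :: [E num]] :: [E num]] :: [E num]]

b :: num :: num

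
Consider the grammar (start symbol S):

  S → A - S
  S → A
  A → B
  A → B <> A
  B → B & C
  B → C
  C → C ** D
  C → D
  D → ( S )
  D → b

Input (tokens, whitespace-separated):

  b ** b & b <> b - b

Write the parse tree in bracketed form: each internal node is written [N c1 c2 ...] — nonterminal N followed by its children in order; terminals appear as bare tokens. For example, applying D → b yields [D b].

S
A - S
B <> A - S
B & C <> A - S
C & C <> A - S
C ** D & C <> A - S
D ** D & C <> A - S
b ** D & C <> A - S
b ** b & C <> A - S
b ** b & D <> A - S
b ** b & b <> A - S
b ** b & b <> B - S
b ** b & b <> C - S
b ** b & b <> D - S
b ** b & b <> b - S
b ** b & b <> b - A
b ** b & b <> b - B
b ** b & b <> b - C
b ** b & b <> b - D
b ** b & b <> b - b

[S [A [B [B [C [C [D b]] ** [D b]]] & [C [D b]]] <> [A [B [C [D b]]]]] - [S [A [B [C [D b]]]]]]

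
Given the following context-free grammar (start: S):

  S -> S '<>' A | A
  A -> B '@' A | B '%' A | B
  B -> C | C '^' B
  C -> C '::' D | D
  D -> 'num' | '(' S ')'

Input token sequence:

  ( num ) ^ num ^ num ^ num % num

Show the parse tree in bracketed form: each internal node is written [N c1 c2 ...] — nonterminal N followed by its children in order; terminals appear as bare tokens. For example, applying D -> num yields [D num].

S
A
B % A
C ^ B % A
D ^ B % A
( S ) ^ B % A
( A ) ^ B % A
( B ) ^ B % A
( C ) ^ B % A
( D ) ^ B % A
( num ) ^ B % A
( num ) ^ C ^ B % A
( num ) ^ D ^ B % A
( num ) ^ num ^ B % A
( num ) ^ num ^ C ^ B % A
( num ) ^ num ^ D ^ B % A
( num ) ^ num ^ num ^ B % A
( num ) ^ num ^ num ^ C % A
( num ) ^ num ^ num ^ D % A
( num ) ^ num ^ num ^ num % A
( num ) ^ num ^ num ^ num % B
( num ) ^ num ^ num ^ num % C
( num ) ^ num ^ num ^ num % D
( num ) ^ num ^ num ^ num % num

[S [A [B [C [D ( [S [A [B [C [D num]]]]] )]] ^ [B [C [D num]] ^ [B [C [D num]] ^ [B [C [D num]]]]]] % [A [B [C [D num]]]]]]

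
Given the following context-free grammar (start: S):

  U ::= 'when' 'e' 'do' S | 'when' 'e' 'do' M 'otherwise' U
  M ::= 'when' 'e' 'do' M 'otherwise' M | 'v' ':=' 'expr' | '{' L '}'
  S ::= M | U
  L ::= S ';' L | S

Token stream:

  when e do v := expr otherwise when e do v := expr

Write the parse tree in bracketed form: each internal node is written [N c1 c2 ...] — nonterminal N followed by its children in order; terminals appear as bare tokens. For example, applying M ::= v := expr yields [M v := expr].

[S [U when e do [M v := expr] otherwise [U when e do [S [M v := expr]]]]]

S
U
when e do M otherwise U
when e do v := expr otherwise U
when e do v := expr otherwise when e do S
when e do v := expr otherwise when e do M
when e do v := expr otherwise when e do v := expr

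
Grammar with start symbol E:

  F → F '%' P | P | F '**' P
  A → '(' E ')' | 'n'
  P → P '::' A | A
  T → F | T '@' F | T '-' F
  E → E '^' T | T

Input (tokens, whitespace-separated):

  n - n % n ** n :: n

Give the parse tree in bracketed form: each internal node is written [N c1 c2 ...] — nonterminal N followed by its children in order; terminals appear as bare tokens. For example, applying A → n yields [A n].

[E [T [T [F [P [A n]]]] - [F [F [F [P [A n]]] % [P [A n]]] ** [P [P [A n]] :: [A n]]]]]

E
T
T - F
F - F
P - F
A - F
n - F
n - F ** P
n - F % P ** P
n - P % P ** P
n - A % P ** P
n - n % P ** P
n - n % A ** P
n - n % n ** P
n - n % n ** P :: A
n - n % n ** A :: A
n - n % n ** n :: A
n - n % n ** n :: n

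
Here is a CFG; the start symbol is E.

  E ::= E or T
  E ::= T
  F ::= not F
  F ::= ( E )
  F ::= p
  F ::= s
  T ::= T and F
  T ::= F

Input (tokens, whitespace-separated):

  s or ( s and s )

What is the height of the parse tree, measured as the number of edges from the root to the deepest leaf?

7

[E [E [T [F s]]] or [T [F ( [E [T [T [F s]] and [F s]]] )]]]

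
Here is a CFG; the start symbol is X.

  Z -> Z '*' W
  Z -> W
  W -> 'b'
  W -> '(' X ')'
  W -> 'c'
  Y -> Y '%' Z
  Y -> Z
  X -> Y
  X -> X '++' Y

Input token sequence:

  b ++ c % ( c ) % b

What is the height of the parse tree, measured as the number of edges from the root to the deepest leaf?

9

[X [X [Y [Z [W b]]]] ++ [Y [Y [Y [Z [W c]]] % [Z [W ( [X [Y [Z [W c]]]] )]]] % [Z [W b]]]]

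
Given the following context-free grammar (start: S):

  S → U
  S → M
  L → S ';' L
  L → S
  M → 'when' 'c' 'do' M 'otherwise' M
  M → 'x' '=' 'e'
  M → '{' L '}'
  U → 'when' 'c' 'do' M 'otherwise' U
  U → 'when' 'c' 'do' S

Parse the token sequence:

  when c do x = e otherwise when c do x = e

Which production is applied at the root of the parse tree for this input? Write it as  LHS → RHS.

[S [U when c do [M x = e] otherwise [U when c do [S [M x = e]]]]]

S → U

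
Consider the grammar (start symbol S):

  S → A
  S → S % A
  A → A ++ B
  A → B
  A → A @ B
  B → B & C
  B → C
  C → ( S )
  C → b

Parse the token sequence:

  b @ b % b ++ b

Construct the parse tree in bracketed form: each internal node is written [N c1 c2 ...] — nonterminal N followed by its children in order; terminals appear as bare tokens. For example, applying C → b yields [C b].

[S [S [A [A [B [C b]]] @ [B [C b]]]] % [A [A [B [C b]]] ++ [B [C b]]]]

S
S % A
A % A
A @ B % A
B @ B % A
C @ B % A
b @ B % A
b @ C % A
b @ b % A
b @ b % A ++ B
b @ b % B ++ B
b @ b % C ++ B
b @ b % b ++ B
b @ b % b ++ C
b @ b % b ++ b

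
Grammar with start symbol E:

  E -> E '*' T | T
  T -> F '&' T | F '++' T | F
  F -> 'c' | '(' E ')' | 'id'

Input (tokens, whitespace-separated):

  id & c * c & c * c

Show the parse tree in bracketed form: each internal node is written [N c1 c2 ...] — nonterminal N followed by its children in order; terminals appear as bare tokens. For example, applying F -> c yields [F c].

E
E * T
E * T * T
T * T * T
F & T * T * T
id & T * T * T
id & F * T * T
id & c * T * T
id & c * F & T * T
id & c * c & T * T
id & c * c & F * T
id & c * c & c * T
id & c * c & c * F
id & c * c & c * c

[E [E [E [T [F id] & [T [F c]]]] * [T [F c] & [T [F c]]]] * [T [F c]]]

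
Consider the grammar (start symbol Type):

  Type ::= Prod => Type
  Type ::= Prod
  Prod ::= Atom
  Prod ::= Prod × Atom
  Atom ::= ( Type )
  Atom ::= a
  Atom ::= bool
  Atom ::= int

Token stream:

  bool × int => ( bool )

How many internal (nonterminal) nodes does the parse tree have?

11

[Type [Prod [Prod [Atom bool]] × [Atom int]] => [Type [Prod [Atom ( [Type [Prod [Atom bool]]] )]]]]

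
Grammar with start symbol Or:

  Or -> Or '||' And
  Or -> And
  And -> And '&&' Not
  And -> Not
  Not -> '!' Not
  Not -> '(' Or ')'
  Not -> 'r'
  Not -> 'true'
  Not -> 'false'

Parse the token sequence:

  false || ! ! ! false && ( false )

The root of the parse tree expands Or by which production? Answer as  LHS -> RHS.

Or -> Or '||' And

[Or [Or [And [Not false]]] || [And [And [Not ! [Not ! [Not ! [Not false]]]]] && [Not ( [Or [And [Not false]]] )]]]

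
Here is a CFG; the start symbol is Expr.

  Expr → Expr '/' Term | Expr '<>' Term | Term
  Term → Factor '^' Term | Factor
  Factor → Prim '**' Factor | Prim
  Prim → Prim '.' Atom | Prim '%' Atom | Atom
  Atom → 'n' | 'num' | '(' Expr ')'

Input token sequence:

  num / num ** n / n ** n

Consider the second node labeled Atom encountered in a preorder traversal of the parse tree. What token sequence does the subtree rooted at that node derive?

[Expr [Expr [Expr [Term [Factor [Prim [Atom num]]]]] / [Term [Factor [Prim [Atom num]] ** [Factor [Prim [Atom n]]]]]] / [Term [Factor [Prim [Atom n]] ** [Factor [Prim [Atom n]]]]]]

num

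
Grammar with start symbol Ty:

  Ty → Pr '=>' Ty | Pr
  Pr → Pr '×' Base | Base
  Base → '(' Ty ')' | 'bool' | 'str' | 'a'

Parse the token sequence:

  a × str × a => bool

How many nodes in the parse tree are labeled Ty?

2

[Ty [Pr [Pr [Pr [Base a]] × [Base str]] × [Base a]] => [Ty [Pr [Base bool]]]]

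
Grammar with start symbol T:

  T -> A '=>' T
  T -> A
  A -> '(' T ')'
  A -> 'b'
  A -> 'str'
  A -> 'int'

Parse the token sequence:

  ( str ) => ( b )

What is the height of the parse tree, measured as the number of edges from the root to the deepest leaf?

5

[T [A ( [T [A str]] )] => [T [A ( [T [A b]] )]]]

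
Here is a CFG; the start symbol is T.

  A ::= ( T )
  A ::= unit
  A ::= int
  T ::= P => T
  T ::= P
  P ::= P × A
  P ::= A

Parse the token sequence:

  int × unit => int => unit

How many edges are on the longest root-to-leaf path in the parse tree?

[T [P [P [A int]] × [A unit]] => [T [P [A int]] => [T [P [A unit]]]]]

5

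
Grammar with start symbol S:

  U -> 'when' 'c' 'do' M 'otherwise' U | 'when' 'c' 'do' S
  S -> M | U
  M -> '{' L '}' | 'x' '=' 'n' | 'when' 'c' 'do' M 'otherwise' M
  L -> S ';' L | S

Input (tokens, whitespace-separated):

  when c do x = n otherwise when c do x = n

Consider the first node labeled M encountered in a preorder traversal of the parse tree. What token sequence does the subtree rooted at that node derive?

x = n

[S [U when c do [M x = n] otherwise [U when c do [S [M x = n]]]]]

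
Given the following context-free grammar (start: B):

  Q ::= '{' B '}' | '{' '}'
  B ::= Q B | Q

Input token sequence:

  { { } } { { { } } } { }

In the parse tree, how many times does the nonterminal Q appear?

[B [Q { [B [Q { }]] }] [B [Q { [B [Q { [B [Q { }]] }]] }] [B [Q { }]]]]

6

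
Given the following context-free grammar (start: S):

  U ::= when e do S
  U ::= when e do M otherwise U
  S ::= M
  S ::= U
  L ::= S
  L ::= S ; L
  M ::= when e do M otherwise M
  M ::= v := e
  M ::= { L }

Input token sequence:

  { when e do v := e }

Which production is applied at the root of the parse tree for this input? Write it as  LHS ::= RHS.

S ::= M

[S [M { [L [S [U when e do [S [M v := e]]]]] }]]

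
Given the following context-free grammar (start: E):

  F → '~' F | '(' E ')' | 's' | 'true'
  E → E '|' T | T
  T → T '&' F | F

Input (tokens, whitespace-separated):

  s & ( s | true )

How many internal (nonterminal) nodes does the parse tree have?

11

[E [T [T [F s]] & [F ( [E [E [T [F s]]] | [T [F true]]] )]]]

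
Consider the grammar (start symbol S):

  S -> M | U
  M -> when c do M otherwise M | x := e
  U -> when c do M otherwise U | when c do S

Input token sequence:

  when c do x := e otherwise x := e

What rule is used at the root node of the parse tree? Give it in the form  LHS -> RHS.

S -> M

[S [M when c do [M x := e] otherwise [M x := e]]]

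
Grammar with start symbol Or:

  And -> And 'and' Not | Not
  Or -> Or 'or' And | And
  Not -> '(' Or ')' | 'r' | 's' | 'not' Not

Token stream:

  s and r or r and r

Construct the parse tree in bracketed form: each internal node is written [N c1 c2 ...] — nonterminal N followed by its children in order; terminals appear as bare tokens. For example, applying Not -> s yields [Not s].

[Or [Or [And [And [Not s]] and [Not r]]] or [And [And [Not r]] and [Not r]]]

Or
Or or And
And or And
And and Not or And
Not and Not or And
s and Not or And
s and r or And
s and r or And and Not
s and r or Not and Not
s and r or r and Not
s and r or r and r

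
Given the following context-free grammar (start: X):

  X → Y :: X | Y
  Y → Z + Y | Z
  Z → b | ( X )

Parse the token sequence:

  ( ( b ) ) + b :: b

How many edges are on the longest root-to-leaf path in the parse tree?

9

[X [Y [Z ( [X [Y [Z ( [X [Y [Z b]]] )]]] )] + [Y [Z b]]] :: [X [Y [Z b]]]]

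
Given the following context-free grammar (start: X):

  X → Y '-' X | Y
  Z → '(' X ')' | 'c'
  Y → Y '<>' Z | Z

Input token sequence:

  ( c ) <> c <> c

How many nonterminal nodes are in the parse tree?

10

[X [Y [Y [Y [Z ( [X [Y [Z c]]] )]] <> [Z c]] <> [Z c]]]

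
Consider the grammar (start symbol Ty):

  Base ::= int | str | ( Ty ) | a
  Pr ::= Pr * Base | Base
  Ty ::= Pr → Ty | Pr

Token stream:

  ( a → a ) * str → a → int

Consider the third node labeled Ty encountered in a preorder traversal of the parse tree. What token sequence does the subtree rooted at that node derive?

[Ty [Pr [Pr [Base ( [Ty [Pr [Base a]] → [Ty [Pr [Base a]]]] )]] * [Base str]] → [Ty [Pr [Base a]] → [Ty [Pr [Base int]]]]]

a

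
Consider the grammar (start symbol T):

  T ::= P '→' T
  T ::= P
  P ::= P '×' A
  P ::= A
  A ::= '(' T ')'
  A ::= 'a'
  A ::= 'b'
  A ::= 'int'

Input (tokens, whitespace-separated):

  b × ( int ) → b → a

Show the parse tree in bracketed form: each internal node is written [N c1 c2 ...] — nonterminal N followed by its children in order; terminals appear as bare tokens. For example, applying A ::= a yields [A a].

T
P → T
P × A → T
A × A → T
b × A → T
b × ( T ) → T
b × ( P ) → T
b × ( A ) → T
b × ( int ) → T
b × ( int ) → P → T
b × ( int ) → A → T
b × ( int ) → b → T
b × ( int ) → b → P
b × ( int ) → b → A
b × ( int ) → b → a

[T [P [P [A b]] × [A ( [T [P [A int]]] )]] → [T [P [A b]] → [T [P [A a]]]]]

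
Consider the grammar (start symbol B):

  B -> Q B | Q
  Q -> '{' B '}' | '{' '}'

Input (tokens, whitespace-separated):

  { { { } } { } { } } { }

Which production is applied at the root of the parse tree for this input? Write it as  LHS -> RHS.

[B [Q { [B [Q { [B [Q { }]] }] [B [Q { }] [B [Q { }]]]] }] [B [Q { }]]]

B -> Q B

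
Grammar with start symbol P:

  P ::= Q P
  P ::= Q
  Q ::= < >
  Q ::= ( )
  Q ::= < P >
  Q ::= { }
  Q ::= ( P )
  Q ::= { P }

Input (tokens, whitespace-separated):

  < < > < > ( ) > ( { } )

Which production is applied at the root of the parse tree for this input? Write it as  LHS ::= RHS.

[P [Q < [P [Q < >] [P [Q < >] [P [Q ( )]]]] >] [P [Q ( [P [Q { }]] )]]]

P ::= Q P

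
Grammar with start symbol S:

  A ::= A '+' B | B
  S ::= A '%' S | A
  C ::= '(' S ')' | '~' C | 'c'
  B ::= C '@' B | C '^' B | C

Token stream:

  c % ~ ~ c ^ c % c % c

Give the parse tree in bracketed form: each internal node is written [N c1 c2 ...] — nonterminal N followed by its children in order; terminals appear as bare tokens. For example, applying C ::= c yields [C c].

S
A % S
B % S
C % S
c % S
c % A % S
c % B % S
c % C ^ B % S
c % ~ C ^ B % S
c % ~ ~ C ^ B % S
c % ~ ~ c ^ B % S
c % ~ ~ c ^ C % S
c % ~ ~ c ^ c % S
c % ~ ~ c ^ c % A % S
c % ~ ~ c ^ c % B % S
c % ~ ~ c ^ c % C % S
c % ~ ~ c ^ c % c % S
c % ~ ~ c ^ c % c % A
c % ~ ~ c ^ c % c % B
c % ~ ~ c ^ c % c % C
c % ~ ~ c ^ c % c % c

[S [A [B [C c]]] % [S [A [B [C ~ [C ~ [C c]]] ^ [B [C c]]]] % [S [A [B [C c]]] % [S [A [B [C c]]]]]]]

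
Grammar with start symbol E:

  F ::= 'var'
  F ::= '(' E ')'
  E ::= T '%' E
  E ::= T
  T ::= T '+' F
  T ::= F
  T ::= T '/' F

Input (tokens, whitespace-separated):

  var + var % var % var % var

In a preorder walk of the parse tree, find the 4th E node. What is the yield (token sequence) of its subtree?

var

[E [T [T [F var]] + [F var]] % [E [T [F var]] % [E [T [F var]] % [E [T [F var]]]]]]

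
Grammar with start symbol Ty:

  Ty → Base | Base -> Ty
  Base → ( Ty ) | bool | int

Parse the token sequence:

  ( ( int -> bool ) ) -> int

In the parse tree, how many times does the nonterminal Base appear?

[Ty [Base ( [Ty [Base ( [Ty [Base int] -> [Ty [Base bool]]] )]] )] -> [Ty [Base int]]]

5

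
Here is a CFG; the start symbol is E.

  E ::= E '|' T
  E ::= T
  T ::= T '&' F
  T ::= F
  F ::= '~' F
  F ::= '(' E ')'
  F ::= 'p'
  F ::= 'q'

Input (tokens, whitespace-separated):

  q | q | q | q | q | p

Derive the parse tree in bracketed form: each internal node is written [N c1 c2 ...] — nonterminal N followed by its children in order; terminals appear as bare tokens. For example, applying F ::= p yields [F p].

[E [E [E [E [E [E [T [F q]]] | [T [F q]]] | [T [F q]]] | [T [F q]]] | [T [F q]]] | [T [F p]]]

E
E | T
E | T | T
E | T | T | T
E | T | T | T | T
E | T | T | T | T | T
T | T | T | T | T | T
F | T | T | T | T | T
q | T | T | T | T | T
q | F | T | T | T | T
q | q | T | T | T | T
q | q | F | T | T | T
q | q | q | T | T | T
q | q | q | F | T | T
q | q | q | q | T | T
q | q | q | q | F | T
q | q | q | q | q | T
q | q | q | q | q | F
q | q | q | q | q | p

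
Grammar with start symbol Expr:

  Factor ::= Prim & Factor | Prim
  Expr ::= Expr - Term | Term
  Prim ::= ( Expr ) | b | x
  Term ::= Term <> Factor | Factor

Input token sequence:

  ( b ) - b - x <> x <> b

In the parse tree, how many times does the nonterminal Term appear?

[Expr [Expr [Expr [Term [Factor [Prim ( [Expr [Term [Factor [Prim b]]]] )]]]] - [Term [Factor [Prim b]]]] - [Term [Term [Term [Factor [Prim x]]] <> [Factor [Prim x]]] <> [Factor [Prim b]]]]

6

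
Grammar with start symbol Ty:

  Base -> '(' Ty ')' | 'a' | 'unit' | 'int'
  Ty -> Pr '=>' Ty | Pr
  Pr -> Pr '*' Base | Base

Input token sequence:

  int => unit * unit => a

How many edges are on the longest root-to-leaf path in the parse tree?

[Ty [Pr [Base int]] => [Ty [Pr [Pr [Base unit]] * [Base unit]] => [Ty [Pr [Base a]]]]]

5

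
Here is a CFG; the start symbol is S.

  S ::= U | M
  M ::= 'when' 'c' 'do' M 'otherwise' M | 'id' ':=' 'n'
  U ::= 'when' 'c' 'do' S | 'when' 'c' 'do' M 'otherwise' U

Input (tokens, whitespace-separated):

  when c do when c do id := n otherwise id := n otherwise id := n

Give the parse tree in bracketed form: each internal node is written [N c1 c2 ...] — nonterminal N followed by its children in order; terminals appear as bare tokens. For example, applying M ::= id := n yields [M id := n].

[S [M when c do [M when c do [M id := n] otherwise [M id := n]] otherwise [M id := n]]]

S
M
when c do M otherwise M
when c do when c do M otherwise M otherwise M
when c do when c do id := n otherwise M otherwise M
when c do when c do id := n otherwise id := n otherwise M
when c do when c do id := n otherwise id := n otherwise id := n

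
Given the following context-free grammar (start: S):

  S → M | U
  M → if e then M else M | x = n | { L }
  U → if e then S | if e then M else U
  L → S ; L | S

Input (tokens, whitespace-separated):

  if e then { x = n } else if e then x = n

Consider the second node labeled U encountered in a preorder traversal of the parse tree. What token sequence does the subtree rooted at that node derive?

if e then x = n

[S [U if e then [M { [L [S [M x = n]]] }] else [U if e then [S [M x = n]]]]]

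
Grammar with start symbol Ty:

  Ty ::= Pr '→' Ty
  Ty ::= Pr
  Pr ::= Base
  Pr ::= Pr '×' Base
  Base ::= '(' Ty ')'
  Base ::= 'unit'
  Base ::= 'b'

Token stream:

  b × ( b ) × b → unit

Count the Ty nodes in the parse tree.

[Ty [Pr [Pr [Pr [Base b]] × [Base ( [Ty [Pr [Base b]]] )]] × [Base b]] → [Ty [Pr [Base unit]]]]

3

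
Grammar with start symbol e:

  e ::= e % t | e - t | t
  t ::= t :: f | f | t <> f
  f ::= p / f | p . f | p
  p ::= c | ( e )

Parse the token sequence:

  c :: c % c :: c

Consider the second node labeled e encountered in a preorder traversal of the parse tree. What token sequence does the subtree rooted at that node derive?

c :: c

[e [e [t [t [f [p c]]] :: [f [p c]]]] % [t [t [f [p c]]] :: [f [p c]]]]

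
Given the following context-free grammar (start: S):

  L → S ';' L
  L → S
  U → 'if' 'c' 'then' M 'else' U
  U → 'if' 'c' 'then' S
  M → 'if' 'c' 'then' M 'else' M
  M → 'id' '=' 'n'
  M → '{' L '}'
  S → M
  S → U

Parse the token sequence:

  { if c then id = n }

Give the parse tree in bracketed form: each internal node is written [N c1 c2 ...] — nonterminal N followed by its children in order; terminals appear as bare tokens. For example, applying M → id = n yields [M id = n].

[S [M { [L [S [U if c then [S [M id = n]]]]] }]]

S
M
{ L }
{ S }
{ U }
{ if c then S }
{ if c then M }
{ if c then id = n }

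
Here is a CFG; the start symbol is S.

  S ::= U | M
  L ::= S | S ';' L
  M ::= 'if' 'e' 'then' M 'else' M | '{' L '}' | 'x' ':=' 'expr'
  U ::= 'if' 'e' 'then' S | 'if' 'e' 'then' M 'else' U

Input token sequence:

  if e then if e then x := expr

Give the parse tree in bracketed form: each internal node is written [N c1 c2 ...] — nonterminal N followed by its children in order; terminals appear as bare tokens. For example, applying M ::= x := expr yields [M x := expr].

S
U
if e then S
if e then U
if e then if e then S
if e then if e then M
if e then if e then x := expr

[S [U if e then [S [U if e then [S [M x := expr]]]]]]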